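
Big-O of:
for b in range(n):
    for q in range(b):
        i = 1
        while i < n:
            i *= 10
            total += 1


Per nesting level: O(n) * O(n) [triangular over b] * O(log n) = O(n^2 log n)
Complexity: O(n^2 log n)


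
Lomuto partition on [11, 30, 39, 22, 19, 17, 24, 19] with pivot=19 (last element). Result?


Elements <= 19 go left of pivot.
Result: [11, 19, 17, 19, 30, 39, 24, 22], pivot at index 3


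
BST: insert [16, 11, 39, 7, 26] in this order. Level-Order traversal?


Root = 16; build tree by BST insertion.
Level-Order traversal: [16, 11, 39, 7, 26]


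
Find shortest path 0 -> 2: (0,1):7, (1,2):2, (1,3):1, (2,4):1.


Dijkstra from 0:
Distances: {0: 0, 1: 7, 2: 9, 3: 8, 4: 10}
Shortest distance to 2 = 9, path = [0, 1, 2]


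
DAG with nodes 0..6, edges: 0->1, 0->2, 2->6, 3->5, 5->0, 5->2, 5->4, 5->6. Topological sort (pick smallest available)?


Kahn's algorithm, process smallest node first
Order: [3, 5, 0, 1, 2, 4, 6]


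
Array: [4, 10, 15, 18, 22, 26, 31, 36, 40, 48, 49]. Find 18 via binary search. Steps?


Search for 18:
[0,10] mid=5 arr[5]=26
[0,4] mid=2 arr[2]=15
[3,4] mid=3 arr[3]=18
Total: 3 comparisons


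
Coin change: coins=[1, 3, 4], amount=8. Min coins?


dp[0]=0; dp[i]=1+min(dp[i-c] for c in coins)
...dp[3]=1, dp[4]=1, dp[5]=2, dp[6]=2, dp[7]=2, dp[8]=2
Minimum coins for 8 = 2


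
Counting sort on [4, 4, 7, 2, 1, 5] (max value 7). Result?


Count array: [0, 1, 1, 0, 2, 1, 0, 1]
Reconstruct: [1, 2, 4, 4, 5, 7]


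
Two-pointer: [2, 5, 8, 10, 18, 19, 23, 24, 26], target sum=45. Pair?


Two pointers: lo=0, hi=8
Found pair: (19, 26) summing to 45


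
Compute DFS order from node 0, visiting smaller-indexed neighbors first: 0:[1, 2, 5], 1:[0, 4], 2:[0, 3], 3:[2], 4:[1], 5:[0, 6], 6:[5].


DFS stack-based: start with [0]
Visit order: [0, 1, 4, 2, 3, 5, 6]


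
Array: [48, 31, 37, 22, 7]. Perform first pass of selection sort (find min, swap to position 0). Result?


After one pass: [7, 31, 37, 22, 48]


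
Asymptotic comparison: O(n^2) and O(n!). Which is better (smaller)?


quadratic grows slower than factorial
O(n^2) is asymptotically smaller; O(n!) grows faster


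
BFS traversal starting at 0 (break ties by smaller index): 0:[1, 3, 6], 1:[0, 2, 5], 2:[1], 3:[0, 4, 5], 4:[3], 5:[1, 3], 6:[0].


BFS queue: start with [0]
Visit order: [0, 1, 3, 6, 2, 5, 4]


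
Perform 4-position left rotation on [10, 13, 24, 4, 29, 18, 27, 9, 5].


Left rotate by 4: [29, 18, 27, 9, 5, 10, 13, 24, 4]


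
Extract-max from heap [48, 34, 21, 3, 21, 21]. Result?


Max = 48
Replace root with last, heapify down
Resulting heap: [34, 21, 21, 3, 21]


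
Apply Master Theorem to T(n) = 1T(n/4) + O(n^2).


a=1, b=4, c=2. log_4(1)=0 < c=2. Case 3: O(n^c) = O(n^2)
Complexity: O(n^2)


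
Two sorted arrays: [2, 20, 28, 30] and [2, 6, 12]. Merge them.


Compare heads, take smaller each step.
Merged: [2, 2, 6, 12, 20, 28, 30]


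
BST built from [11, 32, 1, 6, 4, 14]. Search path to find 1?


BST root = 11
Search for 1: compare at each node
Path: [11, 1]


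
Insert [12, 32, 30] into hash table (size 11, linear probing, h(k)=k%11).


Insertions: 12->slot 1; 32->slot 10; 30->slot 8
Table: [None, 12, None, None, None, None, None, None, 30, None, 32]


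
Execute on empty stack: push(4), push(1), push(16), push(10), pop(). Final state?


push(4) -> [4]
push(1) -> [4, 1]
push(16) -> [4, 1, 16]
push(10) -> [4, 1, 16, 10]
pop() returns 10 -> [4, 1, 16]
Final stack (bottom to top): [4, 1, 16]


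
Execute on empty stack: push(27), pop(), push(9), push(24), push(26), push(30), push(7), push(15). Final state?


push(27) -> [27]
pop() returns 27 -> []
push(9) -> [9]
push(24) -> [9, 24]
push(26) -> [9, 24, 26]
push(30) -> [9, 24, 26, 30]
push(7) -> [9, 24, 26, 30, 7]
push(15) -> [9, 24, 26, 30, 7, 15]
Final stack (bottom to top): [9, 24, 26, 30, 7, 15]


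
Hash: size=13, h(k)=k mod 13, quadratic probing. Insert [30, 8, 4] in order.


Insertions: 30->slot 4; 8->slot 8; 4->slot 5
Table: [None, None, None, None, 30, 4, None, None, 8, None, None, None, None]


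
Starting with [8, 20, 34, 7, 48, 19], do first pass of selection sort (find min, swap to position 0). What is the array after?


After one pass: [7, 20, 34, 8, 48, 19]


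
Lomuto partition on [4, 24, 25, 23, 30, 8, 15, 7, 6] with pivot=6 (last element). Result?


Elements <= 6 go left of pivot.
Result: [4, 6, 25, 23, 30, 8, 15, 7, 24], pivot at index 1


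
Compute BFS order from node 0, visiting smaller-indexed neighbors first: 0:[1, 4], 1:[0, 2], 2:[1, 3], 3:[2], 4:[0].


BFS queue: start with [0]
Visit order: [0, 1, 4, 2, 3]


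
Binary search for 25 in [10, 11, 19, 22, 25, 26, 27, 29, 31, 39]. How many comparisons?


Search for 25:
[0,9] mid=4 arr[4]=25
Total: 1 comparisons


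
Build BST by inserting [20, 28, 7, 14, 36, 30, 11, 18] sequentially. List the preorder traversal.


Root = 20; build tree by BST insertion.
Preorder traversal: [20, 7, 14, 11, 18, 28, 36, 30]


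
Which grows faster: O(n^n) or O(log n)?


logarithmic grows slower than n^n
O(log n) is asymptotically smaller; O(n^n) grows faster


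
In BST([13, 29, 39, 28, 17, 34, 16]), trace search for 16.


BST root = 13
Search for 16: compare at each node
Path: [13, 29, 28, 17, 16]


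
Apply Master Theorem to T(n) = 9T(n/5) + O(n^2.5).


a=9, b=5, c=2.5. log_5(9)=1.365 < c=2.5. Case 3: O(n^c) = O(n^2.500)
Complexity: O(n^2.500)


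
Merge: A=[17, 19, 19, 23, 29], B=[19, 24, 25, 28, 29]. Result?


Compare heads, take smaller each step.
Merged: [17, 19, 19, 19, 23, 24, 25, 28, 29, 29]


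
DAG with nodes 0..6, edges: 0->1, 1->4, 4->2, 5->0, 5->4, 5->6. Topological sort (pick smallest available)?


Kahn's algorithm, process smallest node first
Order: [3, 5, 0, 1, 4, 2, 6]


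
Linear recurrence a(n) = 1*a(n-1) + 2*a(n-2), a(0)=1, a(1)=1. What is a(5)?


Build bottom-up:
...a(3)=5, a(4)=11, a(5)=1*11+2*5=21


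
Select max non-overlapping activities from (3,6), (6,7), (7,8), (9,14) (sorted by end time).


Greedy: pick earliest-ending, then skip overlaps.
Selected (4 activities): [(3, 6), (6, 7), (7, 8), (9, 14)]


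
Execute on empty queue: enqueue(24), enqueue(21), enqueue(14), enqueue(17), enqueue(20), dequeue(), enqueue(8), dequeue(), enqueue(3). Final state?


enqueue(24) -> [24]
enqueue(21) -> [24, 21]
enqueue(14) -> [24, 21, 14]
enqueue(17) -> [24, 21, 14, 17]
enqueue(20) -> [24, 21, 14, 17, 20]
dequeue() returns 24 -> [21, 14, 17, 20]
enqueue(8) -> [21, 14, 17, 20, 8]
dequeue() returns 21 -> [14, 17, 20, 8]
enqueue(3) -> [14, 17, 20, 8, 3]
Final queue (front to back): [14, 17, 20, 8, 3]


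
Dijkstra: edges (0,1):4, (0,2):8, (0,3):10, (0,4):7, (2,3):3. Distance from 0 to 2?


Dijkstra from 0:
Distances: {0: 0, 1: 4, 2: 8, 3: 10, 4: 7}
Shortest distance to 2 = 8, path = [0, 2]


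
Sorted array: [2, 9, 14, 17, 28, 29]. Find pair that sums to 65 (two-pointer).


Two pointers: lo=0, hi=5
No pair sums to 65


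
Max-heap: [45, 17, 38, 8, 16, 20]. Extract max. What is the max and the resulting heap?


Max = 45
Replace root with last, heapify down
Resulting heap: [38, 17, 20, 8, 16]


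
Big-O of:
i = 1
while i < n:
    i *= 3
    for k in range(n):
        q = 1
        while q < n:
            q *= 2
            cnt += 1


Per nesting level: O(log n) * O(n) * O(log n) = O(n (log n)^2)
Complexity: O(n (log n)^2)


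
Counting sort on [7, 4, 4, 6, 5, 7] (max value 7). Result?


Count array: [0, 0, 0, 0, 2, 1, 1, 2]
Reconstruct: [4, 4, 5, 6, 7, 7]


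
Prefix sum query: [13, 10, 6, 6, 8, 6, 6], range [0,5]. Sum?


Prefix sums: [0, 13, 23, 29, 35, 43, 49, 55]
Sum[0..5] = prefix[6] - prefix[0] = 49 - 0 = 49


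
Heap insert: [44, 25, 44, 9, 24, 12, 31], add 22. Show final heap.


Append 22: [44, 25, 44, 9, 24, 12, 31, 22]
Bubble up: swap idx 7(22) with idx 3(9)
Result: [44, 25, 44, 22, 24, 12, 31, 9]


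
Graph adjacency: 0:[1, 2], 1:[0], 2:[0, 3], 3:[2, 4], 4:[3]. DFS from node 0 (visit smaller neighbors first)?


DFS stack-based: start with [0]
Visit order: [0, 1, 2, 3, 4]


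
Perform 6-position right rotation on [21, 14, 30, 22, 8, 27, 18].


Right rotate by 6: [14, 30, 22, 8, 27, 18, 21]


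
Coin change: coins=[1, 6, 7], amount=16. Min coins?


dp[0]=0; dp[i]=1+min(dp[i-c] for c in coins)
...dp[11]=5, dp[12]=2, dp[13]=2, dp[14]=2, dp[15]=3, dp[16]=4
Minimum coins for 16 = 4


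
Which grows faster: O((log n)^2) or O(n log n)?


polylogarithmic grows slower than linearithmic
O((log n)^2) is asymptotically smaller; O(n log n) grows faster


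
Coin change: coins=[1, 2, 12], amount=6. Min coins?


dp[0]=0; dp[i]=1+min(dp[i-c] for c in coins)
...dp[1]=1, dp[2]=1, dp[3]=2, dp[4]=2, dp[5]=3, dp[6]=3
Minimum coins for 6 = 3


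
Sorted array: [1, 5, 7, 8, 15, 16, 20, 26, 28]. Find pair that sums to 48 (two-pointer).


Two pointers: lo=0, hi=8
Found pair: (20, 28) summing to 48


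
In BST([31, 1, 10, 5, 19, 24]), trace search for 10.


BST root = 31
Search for 10: compare at each node
Path: [31, 1, 10]


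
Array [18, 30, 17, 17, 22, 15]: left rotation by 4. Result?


Left rotate by 4: [22, 15, 18, 30, 17, 17]


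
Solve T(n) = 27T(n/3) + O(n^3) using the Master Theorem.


a=27, b=3, c=3. log_3(27)=3 = c=3. Case 2: O(n^c log n) = O(n^3 log n)
Complexity: O(n^3 log n)


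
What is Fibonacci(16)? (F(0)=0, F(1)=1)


F(n)=F(n-1)+F(n-2)
...F(14)=377, F(15)=610, F(16)=987


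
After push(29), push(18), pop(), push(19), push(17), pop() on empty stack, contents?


push(29) -> [29]
push(18) -> [29, 18]
pop() returns 18 -> [29]
push(19) -> [29, 19]
push(17) -> [29, 19, 17]
pop() returns 17 -> [29, 19]
Final stack (bottom to top): [29, 19]


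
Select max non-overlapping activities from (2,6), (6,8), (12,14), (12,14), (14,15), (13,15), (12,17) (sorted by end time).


Greedy: pick earliest-ending, then skip overlaps.
Selected (4 activities): [(2, 6), (6, 8), (12, 14), (14, 15)]


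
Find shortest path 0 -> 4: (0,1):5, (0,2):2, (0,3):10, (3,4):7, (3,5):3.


Dijkstra from 0:
Distances: {0: 0, 1: 5, 2: 2, 3: 10, 4: 17, 5: 13}
Shortest distance to 4 = 17, path = [0, 3, 4]


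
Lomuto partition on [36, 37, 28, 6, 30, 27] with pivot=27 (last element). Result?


Elements <= 27 go left of pivot.
Result: [6, 27, 28, 36, 30, 37], pivot at index 1


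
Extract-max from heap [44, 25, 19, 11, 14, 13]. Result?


Max = 44
Replace root with last, heapify down
Resulting heap: [25, 14, 19, 11, 13]


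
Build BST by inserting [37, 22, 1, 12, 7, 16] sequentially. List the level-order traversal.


Root = 37; build tree by BST insertion.
Level-Order traversal: [37, 22, 1, 12, 7, 16]


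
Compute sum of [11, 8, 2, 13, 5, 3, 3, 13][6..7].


Prefix sums: [0, 11, 19, 21, 34, 39, 42, 45, 58]
Sum[6..7] = prefix[8] - prefix[6] = 58 - 42 = 16


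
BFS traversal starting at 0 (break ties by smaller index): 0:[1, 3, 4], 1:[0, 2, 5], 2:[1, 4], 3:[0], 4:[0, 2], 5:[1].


BFS queue: start with [0]
Visit order: [0, 1, 3, 4, 2, 5]


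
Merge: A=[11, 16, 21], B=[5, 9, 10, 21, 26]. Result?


Compare heads, take smaller each step.
Merged: [5, 9, 10, 11, 16, 21, 21, 26]


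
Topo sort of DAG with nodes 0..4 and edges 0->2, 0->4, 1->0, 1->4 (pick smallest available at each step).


Kahn's algorithm, process smallest node first
Order: [1, 0, 2, 3, 4]


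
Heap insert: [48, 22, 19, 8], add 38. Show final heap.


Append 38: [48, 22, 19, 8, 38]
Bubble up: swap idx 4(38) with idx 1(22)
Result: [48, 38, 19, 8, 22]


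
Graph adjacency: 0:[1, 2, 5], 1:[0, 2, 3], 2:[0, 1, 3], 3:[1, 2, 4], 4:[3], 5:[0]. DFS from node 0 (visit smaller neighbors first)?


DFS stack-based: start with [0]
Visit order: [0, 1, 2, 3, 4, 5]


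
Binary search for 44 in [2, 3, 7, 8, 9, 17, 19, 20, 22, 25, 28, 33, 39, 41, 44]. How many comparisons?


Search for 44:
[0,14] mid=7 arr[7]=20
[8,14] mid=11 arr[11]=33
[12,14] mid=13 arr[13]=41
[14,14] mid=14 arr[14]=44
Total: 4 comparisons


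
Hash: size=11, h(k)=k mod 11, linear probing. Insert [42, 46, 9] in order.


Insertions: 42->slot 9; 46->slot 2; 9->slot 10
Table: [None, None, 46, None, None, None, None, None, None, 42, 9]


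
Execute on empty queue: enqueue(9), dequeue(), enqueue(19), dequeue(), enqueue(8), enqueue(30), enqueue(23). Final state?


enqueue(9) -> [9]
dequeue() returns 9 -> []
enqueue(19) -> [19]
dequeue() returns 19 -> []
enqueue(8) -> [8]
enqueue(30) -> [8, 30]
enqueue(23) -> [8, 30, 23]
Final queue (front to back): [8, 30, 23]


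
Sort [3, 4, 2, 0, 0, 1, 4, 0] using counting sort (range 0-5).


Count array: [3, 1, 1, 1, 2, 0]
Reconstruct: [0, 0, 0, 1, 2, 3, 4, 4]


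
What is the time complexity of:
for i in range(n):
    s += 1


Per nesting level: O(n) = O(n)
Complexity: O(n)


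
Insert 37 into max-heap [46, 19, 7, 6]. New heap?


Append 37: [46, 19, 7, 6, 37]
Bubble up: swap idx 4(37) with idx 1(19)
Result: [46, 37, 7, 6, 19]


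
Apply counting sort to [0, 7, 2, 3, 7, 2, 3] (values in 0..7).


Count array: [1, 0, 2, 2, 0, 0, 0, 2]
Reconstruct: [0, 2, 2, 3, 3, 7, 7]


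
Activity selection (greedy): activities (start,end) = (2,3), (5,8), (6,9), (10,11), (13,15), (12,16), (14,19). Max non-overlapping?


Greedy: pick earliest-ending, then skip overlaps.
Selected (4 activities): [(2, 3), (5, 8), (10, 11), (13, 15)]


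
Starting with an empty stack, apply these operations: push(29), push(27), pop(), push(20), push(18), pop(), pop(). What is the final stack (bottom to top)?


push(29) -> [29]
push(27) -> [29, 27]
pop() returns 27 -> [29]
push(20) -> [29, 20]
push(18) -> [29, 20, 18]
pop() returns 18 -> [29, 20]
pop() returns 20 -> [29]
Final stack (bottom to top): [29]


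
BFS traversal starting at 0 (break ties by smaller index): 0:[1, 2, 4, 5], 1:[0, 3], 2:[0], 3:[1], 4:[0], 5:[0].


BFS queue: start with [0]
Visit order: [0, 1, 2, 4, 5, 3]


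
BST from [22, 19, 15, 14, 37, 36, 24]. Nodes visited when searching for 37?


BST root = 22
Search for 37: compare at each node
Path: [22, 37]


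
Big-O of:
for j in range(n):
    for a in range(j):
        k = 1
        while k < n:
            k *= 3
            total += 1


Per nesting level: O(n) * O(n) [triangular over j] * O(log n) = O(n^2 log n)
Complexity: O(n^2 log n)


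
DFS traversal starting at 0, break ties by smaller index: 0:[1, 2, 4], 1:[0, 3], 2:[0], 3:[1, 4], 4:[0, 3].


DFS stack-based: start with [0]
Visit order: [0, 1, 3, 4, 2]


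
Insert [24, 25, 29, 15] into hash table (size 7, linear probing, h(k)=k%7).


Insertions: 24->slot 3; 25->slot 4; 29->slot 1; 15->slot 2
Table: [None, 29, 15, 24, 25, None, None]


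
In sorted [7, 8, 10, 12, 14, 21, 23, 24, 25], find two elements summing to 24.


Two pointers: lo=0, hi=8
Found pair: (10, 14) summing to 24


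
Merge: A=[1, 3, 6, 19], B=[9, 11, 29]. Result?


Compare heads, take smaller each step.
Merged: [1, 3, 6, 9, 11, 19, 29]


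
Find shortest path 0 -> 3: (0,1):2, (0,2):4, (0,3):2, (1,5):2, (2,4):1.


Dijkstra from 0:
Distances: {0: 0, 1: 2, 2: 4, 3: 2, 4: 5, 5: 4}
Shortest distance to 3 = 2, path = [0, 3]


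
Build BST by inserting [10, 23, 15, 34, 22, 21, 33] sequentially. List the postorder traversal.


Root = 10; build tree by BST insertion.
Postorder traversal: [21, 22, 15, 33, 34, 23, 10]


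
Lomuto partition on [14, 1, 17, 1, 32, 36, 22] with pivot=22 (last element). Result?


Elements <= 22 go left of pivot.
Result: [14, 1, 17, 1, 22, 36, 32], pivot at index 4


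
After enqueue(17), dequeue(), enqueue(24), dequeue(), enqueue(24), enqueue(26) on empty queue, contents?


enqueue(17) -> [17]
dequeue() returns 17 -> []
enqueue(24) -> [24]
dequeue() returns 24 -> []
enqueue(24) -> [24]
enqueue(26) -> [24, 26]
Final queue (front to back): [24, 26]


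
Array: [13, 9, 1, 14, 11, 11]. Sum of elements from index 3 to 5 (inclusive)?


Prefix sums: [0, 13, 22, 23, 37, 48, 59]
Sum[3..5] = prefix[6] - prefix[3] = 59 - 23 = 36


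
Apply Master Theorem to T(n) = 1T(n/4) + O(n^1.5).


a=1, b=4, c=1.5. log_4(1)=0 < c=1.5. Case 3: O(n^c) = O(n^1.500)
Complexity: O(n^1.500)


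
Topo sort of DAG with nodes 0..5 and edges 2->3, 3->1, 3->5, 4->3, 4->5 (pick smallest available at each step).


Kahn's algorithm, process smallest node first
Order: [0, 2, 4, 3, 1, 5]


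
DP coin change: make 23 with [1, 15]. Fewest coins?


dp[0]=0; dp[i]=1+min(dp[i-c] for c in coins)
...dp[18]=4, dp[19]=5, dp[20]=6, dp[21]=7, dp[22]=8, dp[23]=9
Minimum coins for 23 = 9


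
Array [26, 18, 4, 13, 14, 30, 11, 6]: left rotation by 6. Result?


Left rotate by 6: [11, 6, 26, 18, 4, 13, 14, 30]


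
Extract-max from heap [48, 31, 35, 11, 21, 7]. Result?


Max = 48
Replace root with last, heapify down
Resulting heap: [35, 31, 7, 11, 21]


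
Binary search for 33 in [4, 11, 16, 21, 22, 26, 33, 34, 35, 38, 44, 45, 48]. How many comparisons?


Search for 33:
[0,12] mid=6 arr[6]=33
Total: 1 comparisons


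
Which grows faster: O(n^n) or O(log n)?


logarithmic grows slower than n^n
O(log n) is asymptotically smaller; O(n^n) grows faster


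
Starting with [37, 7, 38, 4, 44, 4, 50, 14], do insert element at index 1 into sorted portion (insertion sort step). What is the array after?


After one pass: [7, 37, 38, 4, 44, 4, 50, 14]


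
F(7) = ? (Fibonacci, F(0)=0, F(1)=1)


F(n)=F(n-1)+F(n-2)
...F(5)=5, F(6)=8, F(7)=13


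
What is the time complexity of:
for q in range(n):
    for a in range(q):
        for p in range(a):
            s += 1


Per nesting level: O(n) * O(n) [triangular over q] * O(n) [triangular over a] = O(n^3)
Complexity: O(n^3)


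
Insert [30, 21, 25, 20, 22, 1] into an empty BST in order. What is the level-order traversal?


Root = 30; build tree by BST insertion.
Level-Order traversal: [30, 21, 20, 25, 1, 22]


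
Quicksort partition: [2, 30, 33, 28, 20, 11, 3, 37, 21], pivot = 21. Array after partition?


Elements <= 21 go left of pivot.
Result: [2, 20, 11, 3, 21, 33, 28, 37, 30], pivot at index 4


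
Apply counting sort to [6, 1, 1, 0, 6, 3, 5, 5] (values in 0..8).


Count array: [1, 2, 0, 1, 0, 2, 2, 0, 0]
Reconstruct: [0, 1, 1, 3, 5, 5, 6, 6]


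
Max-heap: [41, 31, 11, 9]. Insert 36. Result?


Append 36: [41, 31, 11, 9, 36]
Bubble up: swap idx 4(36) with idx 1(31)
Result: [41, 36, 11, 9, 31]


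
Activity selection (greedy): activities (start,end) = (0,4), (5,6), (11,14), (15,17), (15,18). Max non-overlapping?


Greedy: pick earliest-ending, then skip overlaps.
Selected (4 activities): [(0, 4), (5, 6), (11, 14), (15, 17)]


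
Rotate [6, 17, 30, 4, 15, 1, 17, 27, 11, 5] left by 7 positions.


Left rotate by 7: [27, 11, 5, 6, 17, 30, 4, 15, 1, 17]


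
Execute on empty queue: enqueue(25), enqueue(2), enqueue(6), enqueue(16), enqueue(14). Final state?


enqueue(25) -> [25]
enqueue(2) -> [25, 2]
enqueue(6) -> [25, 2, 6]
enqueue(16) -> [25, 2, 6, 16]
enqueue(14) -> [25, 2, 6, 16, 14]
Final queue (front to back): [25, 2, 6, 16, 14]


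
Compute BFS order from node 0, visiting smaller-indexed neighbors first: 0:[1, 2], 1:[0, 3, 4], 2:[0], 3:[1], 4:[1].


BFS queue: start with [0]
Visit order: [0, 1, 2, 3, 4]


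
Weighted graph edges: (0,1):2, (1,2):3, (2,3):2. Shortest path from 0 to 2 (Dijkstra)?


Dijkstra from 0:
Distances: {0: 0, 1: 2, 2: 5, 3: 7}
Shortest distance to 2 = 5, path = [0, 1, 2]


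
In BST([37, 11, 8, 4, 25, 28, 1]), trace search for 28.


BST root = 37
Search for 28: compare at each node
Path: [37, 11, 25, 28]


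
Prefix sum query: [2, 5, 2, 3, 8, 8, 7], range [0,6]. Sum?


Prefix sums: [0, 2, 7, 9, 12, 20, 28, 35]
Sum[0..6] = prefix[7] - prefix[0] = 35 - 0 = 35


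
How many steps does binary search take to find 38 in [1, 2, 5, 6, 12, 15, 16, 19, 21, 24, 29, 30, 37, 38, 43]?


Search for 38:
[0,14] mid=7 arr[7]=19
[8,14] mid=11 arr[11]=30
[12,14] mid=13 arr[13]=38
Total: 3 comparisons


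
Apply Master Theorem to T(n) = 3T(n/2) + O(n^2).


a=3, b=2, c=2. log_2(3)=1.585 < c=2. Case 3: O(n^c) = O(n^2)
Complexity: O(n^2)


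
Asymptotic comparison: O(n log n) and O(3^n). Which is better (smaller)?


linearithmic grows slower than exponential (base 3)
O(n log n) is asymptotically smaller; O(3^n) grows faster


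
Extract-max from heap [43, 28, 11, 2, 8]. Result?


Max = 43
Replace root with last, heapify down
Resulting heap: [28, 8, 11, 2]


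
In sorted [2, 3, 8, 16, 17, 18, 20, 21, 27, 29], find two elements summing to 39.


Two pointers: lo=0, hi=9
Found pair: (18, 21) summing to 39


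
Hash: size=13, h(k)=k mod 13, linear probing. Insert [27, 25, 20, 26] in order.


Insertions: 27->slot 1; 25->slot 12; 20->slot 7; 26->slot 0
Table: [26, 27, None, None, None, None, None, 20, None, None, None, None, 25]


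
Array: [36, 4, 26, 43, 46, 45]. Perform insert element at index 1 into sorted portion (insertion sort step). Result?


After one pass: [4, 36, 26, 43, 46, 45]


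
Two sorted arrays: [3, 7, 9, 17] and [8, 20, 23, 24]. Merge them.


Compare heads, take smaller each step.
Merged: [3, 7, 8, 9, 17, 20, 23, 24]


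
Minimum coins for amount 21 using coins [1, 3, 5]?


dp[0]=0; dp[i]=1+min(dp[i-c] for c in coins)
...dp[16]=4, dp[17]=5, dp[18]=4, dp[19]=5, dp[20]=4, dp[21]=5
Minimum coins for 21 = 5


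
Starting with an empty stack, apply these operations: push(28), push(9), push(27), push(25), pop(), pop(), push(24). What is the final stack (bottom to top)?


push(28) -> [28]
push(9) -> [28, 9]
push(27) -> [28, 9, 27]
push(25) -> [28, 9, 27, 25]
pop() returns 25 -> [28, 9, 27]
pop() returns 27 -> [28, 9]
push(24) -> [28, 9, 24]
Final stack (bottom to top): [28, 9, 24]


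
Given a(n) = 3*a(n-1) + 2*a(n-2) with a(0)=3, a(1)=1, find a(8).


Build bottom-up:
...a(6)=1329, a(7)=4733, a(8)=3*4733+2*1329=16857


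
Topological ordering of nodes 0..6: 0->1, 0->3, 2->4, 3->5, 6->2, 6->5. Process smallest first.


Kahn's algorithm, process smallest node first
Order: [0, 1, 3, 6, 2, 4, 5]


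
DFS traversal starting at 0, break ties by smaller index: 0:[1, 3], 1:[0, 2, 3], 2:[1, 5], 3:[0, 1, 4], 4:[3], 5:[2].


DFS stack-based: start with [0]
Visit order: [0, 1, 2, 5, 3, 4]


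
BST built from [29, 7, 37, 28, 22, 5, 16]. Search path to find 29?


BST root = 29
Search for 29: compare at each node
Path: [29]


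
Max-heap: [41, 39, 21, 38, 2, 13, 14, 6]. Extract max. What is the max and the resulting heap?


Max = 41
Replace root with last, heapify down
Resulting heap: [39, 38, 21, 6, 2, 13, 14]


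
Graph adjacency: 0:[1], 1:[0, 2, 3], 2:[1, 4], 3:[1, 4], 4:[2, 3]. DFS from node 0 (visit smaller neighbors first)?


DFS stack-based: start with [0]
Visit order: [0, 1, 2, 4, 3]


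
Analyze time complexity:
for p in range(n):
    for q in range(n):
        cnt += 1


Per nesting level: O(n) * O(n) = O(n^2)
Complexity: O(n^2)


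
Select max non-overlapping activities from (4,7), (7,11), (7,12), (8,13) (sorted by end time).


Greedy: pick earliest-ending, then skip overlaps.
Selected (2 activities): [(4, 7), (7, 11)]


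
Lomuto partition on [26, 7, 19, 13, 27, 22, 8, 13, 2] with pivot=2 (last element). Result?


Elements <= 2 go left of pivot.
Result: [2, 7, 19, 13, 27, 22, 8, 13, 26], pivot at index 0


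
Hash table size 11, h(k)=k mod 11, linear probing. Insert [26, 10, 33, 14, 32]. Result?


Insertions: 26->slot 4; 10->slot 10; 33->slot 0; 14->slot 3; 32->slot 1
Table: [33, 32, None, 14, 26, None, None, None, None, None, 10]


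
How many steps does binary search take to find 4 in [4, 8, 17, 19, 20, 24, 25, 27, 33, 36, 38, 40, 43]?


Search for 4:
[0,12] mid=6 arr[6]=25
[0,5] mid=2 arr[2]=17
[0,1] mid=0 arr[0]=4
Total: 3 comparisons


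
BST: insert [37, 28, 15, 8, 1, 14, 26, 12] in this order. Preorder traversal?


Root = 37; build tree by BST insertion.
Preorder traversal: [37, 28, 15, 8, 1, 14, 12, 26]


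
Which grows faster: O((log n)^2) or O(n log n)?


polylogarithmic grows slower than linearithmic
O((log n)^2) is asymptotically smaller; O(n log n) grows faster


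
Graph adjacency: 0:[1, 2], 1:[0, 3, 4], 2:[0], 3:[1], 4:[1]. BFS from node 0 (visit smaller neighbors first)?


BFS queue: start with [0]
Visit order: [0, 1, 2, 3, 4]


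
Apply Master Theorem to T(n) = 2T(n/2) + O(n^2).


a=2, b=2, c=2. log_2(2)=1 < c=2. Case 3: O(n^c) = O(n^2)
Complexity: O(n^2)


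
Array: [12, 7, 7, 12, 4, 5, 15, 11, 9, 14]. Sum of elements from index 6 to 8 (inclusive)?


Prefix sums: [0, 12, 19, 26, 38, 42, 47, 62, 73, 82, 96]
Sum[6..8] = prefix[9] - prefix[6] = 82 - 47 = 35


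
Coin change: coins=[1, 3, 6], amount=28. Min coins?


dp[0]=0; dp[i]=1+min(dp[i-c] for c in coins)
...dp[23]=6, dp[24]=4, dp[25]=5, dp[26]=6, dp[27]=5, dp[28]=6
Minimum coins for 28 = 6


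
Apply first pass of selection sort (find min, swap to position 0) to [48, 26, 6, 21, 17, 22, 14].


After one pass: [6, 26, 48, 21, 17, 22, 14]


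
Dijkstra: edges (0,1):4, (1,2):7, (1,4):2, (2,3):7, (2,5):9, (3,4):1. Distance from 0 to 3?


Dijkstra from 0:
Distances: {0: 0, 1: 4, 2: 11, 3: 7, 4: 6, 5: 20}
Shortest distance to 3 = 7, path = [0, 1, 4, 3]


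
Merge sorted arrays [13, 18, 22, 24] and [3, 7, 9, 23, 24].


Compare heads, take smaller each step.
Merged: [3, 7, 9, 13, 18, 22, 23, 24, 24]


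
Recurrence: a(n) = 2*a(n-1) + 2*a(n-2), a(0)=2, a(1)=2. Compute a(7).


Build bottom-up:
...a(5)=152, a(6)=416, a(7)=2*416+2*152=1136


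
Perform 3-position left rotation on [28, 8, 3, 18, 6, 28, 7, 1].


Left rotate by 3: [18, 6, 28, 7, 1, 28, 8, 3]


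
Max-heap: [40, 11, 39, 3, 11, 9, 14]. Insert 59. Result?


Append 59: [40, 11, 39, 3, 11, 9, 14, 59]
Bubble up: swap idx 7(59) with idx 3(3); swap idx 3(59) with idx 1(11); swap idx 1(59) with idx 0(40)
Result: [59, 40, 39, 11, 11, 9, 14, 3]


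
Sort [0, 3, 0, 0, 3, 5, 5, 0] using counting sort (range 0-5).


Count array: [4, 0, 0, 2, 0, 2]
Reconstruct: [0, 0, 0, 0, 3, 3, 5, 5]


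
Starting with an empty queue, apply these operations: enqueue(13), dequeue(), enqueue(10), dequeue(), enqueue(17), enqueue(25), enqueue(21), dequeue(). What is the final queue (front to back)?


enqueue(13) -> [13]
dequeue() returns 13 -> []
enqueue(10) -> [10]
dequeue() returns 10 -> []
enqueue(17) -> [17]
enqueue(25) -> [17, 25]
enqueue(21) -> [17, 25, 21]
dequeue() returns 17 -> [25, 21]
Final queue (front to back): [25, 21]


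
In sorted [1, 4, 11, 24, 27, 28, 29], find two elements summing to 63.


Two pointers: lo=0, hi=6
No pair sums to 63


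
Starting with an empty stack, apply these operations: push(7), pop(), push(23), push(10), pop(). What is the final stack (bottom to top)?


push(7) -> [7]
pop() returns 7 -> []
push(23) -> [23]
push(10) -> [23, 10]
pop() returns 10 -> [23]
Final stack (bottom to top): [23]


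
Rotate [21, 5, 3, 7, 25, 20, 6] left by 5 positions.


Left rotate by 5: [20, 6, 21, 5, 3, 7, 25]


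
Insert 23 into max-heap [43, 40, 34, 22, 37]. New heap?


Append 23: [43, 40, 34, 22, 37, 23]
Bubble up: no swaps needed
Result: [43, 40, 34, 22, 37, 23]


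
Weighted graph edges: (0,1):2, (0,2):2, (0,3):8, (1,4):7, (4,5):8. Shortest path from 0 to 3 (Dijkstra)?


Dijkstra from 0:
Distances: {0: 0, 1: 2, 2: 2, 3: 8, 4: 9, 5: 17}
Shortest distance to 3 = 8, path = [0, 3]


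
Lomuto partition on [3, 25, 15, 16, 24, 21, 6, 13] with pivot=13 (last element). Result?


Elements <= 13 go left of pivot.
Result: [3, 6, 13, 16, 24, 21, 25, 15], pivot at index 2


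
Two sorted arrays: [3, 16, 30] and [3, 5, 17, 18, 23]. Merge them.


Compare heads, take smaller each step.
Merged: [3, 3, 5, 16, 17, 18, 23, 30]


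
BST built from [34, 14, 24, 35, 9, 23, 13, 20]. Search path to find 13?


BST root = 34
Search for 13: compare at each node
Path: [34, 14, 9, 13]


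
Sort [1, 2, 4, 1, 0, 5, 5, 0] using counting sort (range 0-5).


Count array: [2, 2, 1, 0, 1, 2]
Reconstruct: [0, 0, 1, 1, 2, 4, 5, 5]


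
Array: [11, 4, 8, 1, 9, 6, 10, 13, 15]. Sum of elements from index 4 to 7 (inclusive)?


Prefix sums: [0, 11, 15, 23, 24, 33, 39, 49, 62, 77]
Sum[4..7] = prefix[8] - prefix[4] = 62 - 24 = 38


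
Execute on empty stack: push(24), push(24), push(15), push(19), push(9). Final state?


push(24) -> [24]
push(24) -> [24, 24]
push(15) -> [24, 24, 15]
push(19) -> [24, 24, 15, 19]
push(9) -> [24, 24, 15, 19, 9]
Final stack (bottom to top): [24, 24, 15, 19, 9]


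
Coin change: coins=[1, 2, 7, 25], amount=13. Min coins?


dp[0]=0; dp[i]=1+min(dp[i-c] for c in coins)
...dp[8]=2, dp[9]=2, dp[10]=3, dp[11]=3, dp[12]=4, dp[13]=4
Minimum coins for 13 = 4


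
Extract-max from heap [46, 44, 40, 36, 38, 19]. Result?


Max = 46
Replace root with last, heapify down
Resulting heap: [44, 38, 40, 36, 19]


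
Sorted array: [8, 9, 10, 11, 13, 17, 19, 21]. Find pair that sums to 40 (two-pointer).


Two pointers: lo=0, hi=7
Found pair: (19, 21) summing to 40


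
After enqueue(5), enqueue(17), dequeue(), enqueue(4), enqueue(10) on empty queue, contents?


enqueue(5) -> [5]
enqueue(17) -> [5, 17]
dequeue() returns 5 -> [17]
enqueue(4) -> [17, 4]
enqueue(10) -> [17, 4, 10]
Final queue (front to back): [17, 4, 10]


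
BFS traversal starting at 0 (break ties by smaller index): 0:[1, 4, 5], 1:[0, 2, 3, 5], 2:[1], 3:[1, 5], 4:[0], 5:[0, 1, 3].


BFS queue: start with [0]
Visit order: [0, 1, 4, 5, 2, 3]


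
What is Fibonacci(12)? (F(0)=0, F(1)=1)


F(n)=F(n-1)+F(n-2)
...F(10)=55, F(11)=89, F(12)=144


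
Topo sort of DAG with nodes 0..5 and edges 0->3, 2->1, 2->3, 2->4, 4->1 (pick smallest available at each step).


Kahn's algorithm, process smallest node first
Order: [0, 2, 3, 4, 1, 5]


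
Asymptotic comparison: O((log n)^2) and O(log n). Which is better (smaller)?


logarithmic grows slower than polylogarithmic
O(log n) is asymptotically smaller; O((log n)^2) grows faster


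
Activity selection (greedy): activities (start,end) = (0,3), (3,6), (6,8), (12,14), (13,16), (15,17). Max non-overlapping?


Greedy: pick earliest-ending, then skip overlaps.
Selected (5 activities): [(0, 3), (3, 6), (6, 8), (12, 14), (15, 17)]


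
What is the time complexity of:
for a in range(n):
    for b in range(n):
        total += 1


Per nesting level: O(n) * O(n) = O(n^2)
Complexity: O(n^2)


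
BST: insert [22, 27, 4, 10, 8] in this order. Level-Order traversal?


Root = 22; build tree by BST insertion.
Level-Order traversal: [22, 4, 27, 10, 8]


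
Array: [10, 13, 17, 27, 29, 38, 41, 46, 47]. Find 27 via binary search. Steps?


Search for 27:
[0,8] mid=4 arr[4]=29
[0,3] mid=1 arr[1]=13
[2,3] mid=2 arr[2]=17
[3,3] mid=3 arr[3]=27
Total: 4 comparisons


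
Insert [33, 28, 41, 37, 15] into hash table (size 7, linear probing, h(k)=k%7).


Insertions: 33->slot 5; 28->slot 0; 41->slot 6; 37->slot 2; 15->slot 1
Table: [28, 15, 37, None, None, 33, 41]


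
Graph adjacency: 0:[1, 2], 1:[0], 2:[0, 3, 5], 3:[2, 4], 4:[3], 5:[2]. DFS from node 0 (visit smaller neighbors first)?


DFS stack-based: start with [0]
Visit order: [0, 1, 2, 3, 4, 5]


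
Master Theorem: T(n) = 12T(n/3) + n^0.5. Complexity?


a=12, b=3, c=0.5. log_3(12)=2.262 > c=0.5. Case 1: O(n^log_b(a)) = O(n^2.262)
Complexity: O(n^2.262)


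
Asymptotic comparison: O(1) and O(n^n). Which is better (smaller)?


constant grows slower than n^n
O(1) is asymptotically smaller; O(n^n) grows faster


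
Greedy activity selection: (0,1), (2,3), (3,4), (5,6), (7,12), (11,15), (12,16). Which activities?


Greedy: pick earliest-ending, then skip overlaps.
Selected (6 activities): [(0, 1), (2, 3), (3, 4), (5, 6), (7, 12), (12, 16)]


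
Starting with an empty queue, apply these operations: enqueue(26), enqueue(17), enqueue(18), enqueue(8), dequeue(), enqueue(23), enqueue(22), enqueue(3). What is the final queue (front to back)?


enqueue(26) -> [26]
enqueue(17) -> [26, 17]
enqueue(18) -> [26, 17, 18]
enqueue(8) -> [26, 17, 18, 8]
dequeue() returns 26 -> [17, 18, 8]
enqueue(23) -> [17, 18, 8, 23]
enqueue(22) -> [17, 18, 8, 23, 22]
enqueue(3) -> [17, 18, 8, 23, 22, 3]
Final queue (front to back): [17, 18, 8, 23, 22, 3]


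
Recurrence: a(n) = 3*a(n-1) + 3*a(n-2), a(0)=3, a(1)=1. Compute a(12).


Build bottom-up:
...a(10)=451737, a(11)=1712664, a(12)=3*1712664+3*451737=6493203


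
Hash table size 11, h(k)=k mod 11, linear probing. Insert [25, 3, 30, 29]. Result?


Insertions: 25->slot 3; 3->slot 4; 30->slot 8; 29->slot 7
Table: [None, None, None, 25, 3, None, None, 29, 30, None, None]


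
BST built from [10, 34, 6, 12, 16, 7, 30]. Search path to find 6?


BST root = 10
Search for 6: compare at each node
Path: [10, 6]


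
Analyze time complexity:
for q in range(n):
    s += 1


Per nesting level: O(n) = O(n)
Complexity: O(n)


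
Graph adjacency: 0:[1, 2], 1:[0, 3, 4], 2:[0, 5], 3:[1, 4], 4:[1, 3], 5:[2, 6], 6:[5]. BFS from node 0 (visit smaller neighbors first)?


BFS queue: start with [0]
Visit order: [0, 1, 2, 3, 4, 5, 6]


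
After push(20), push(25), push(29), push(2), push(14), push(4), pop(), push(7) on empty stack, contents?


push(20) -> [20]
push(25) -> [20, 25]
push(29) -> [20, 25, 29]
push(2) -> [20, 25, 29, 2]
push(14) -> [20, 25, 29, 2, 14]
push(4) -> [20, 25, 29, 2, 14, 4]
pop() returns 4 -> [20, 25, 29, 2, 14]
push(7) -> [20, 25, 29, 2, 14, 7]
Final stack (bottom to top): [20, 25, 29, 2, 14, 7]


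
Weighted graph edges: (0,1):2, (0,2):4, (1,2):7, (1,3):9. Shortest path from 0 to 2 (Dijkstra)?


Dijkstra from 0:
Distances: {0: 0, 1: 2, 2: 4, 3: 11}
Shortest distance to 2 = 4, path = [0, 2]


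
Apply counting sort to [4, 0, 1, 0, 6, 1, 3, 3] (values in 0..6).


Count array: [2, 2, 0, 2, 1, 0, 1]
Reconstruct: [0, 0, 1, 1, 3, 3, 4, 6]


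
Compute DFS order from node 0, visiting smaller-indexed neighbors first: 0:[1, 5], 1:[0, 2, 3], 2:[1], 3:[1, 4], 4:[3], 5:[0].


DFS stack-based: start with [0]
Visit order: [0, 1, 2, 3, 4, 5]


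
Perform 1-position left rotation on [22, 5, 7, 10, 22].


Left rotate by 1: [5, 7, 10, 22, 22]


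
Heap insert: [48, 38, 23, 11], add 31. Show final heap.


Append 31: [48, 38, 23, 11, 31]
Bubble up: no swaps needed
Result: [48, 38, 23, 11, 31]


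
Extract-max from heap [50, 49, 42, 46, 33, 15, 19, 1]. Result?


Max = 50
Replace root with last, heapify down
Resulting heap: [49, 46, 42, 1, 33, 15, 19]


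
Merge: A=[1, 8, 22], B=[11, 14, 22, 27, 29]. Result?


Compare heads, take smaller each step.
Merged: [1, 8, 11, 14, 22, 22, 27, 29]


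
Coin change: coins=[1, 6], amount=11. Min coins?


dp[0]=0; dp[i]=1+min(dp[i-c] for c in coins)
...dp[6]=1, dp[7]=2, dp[8]=3, dp[9]=4, dp[10]=5, dp[11]=6
Minimum coins for 11 = 6


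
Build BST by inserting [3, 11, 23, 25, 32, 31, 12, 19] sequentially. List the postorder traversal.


Root = 3; build tree by BST insertion.
Postorder traversal: [19, 12, 31, 32, 25, 23, 11, 3]


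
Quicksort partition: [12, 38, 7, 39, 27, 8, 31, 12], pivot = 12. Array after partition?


Elements <= 12 go left of pivot.
Result: [12, 7, 8, 12, 27, 38, 31, 39], pivot at index 3


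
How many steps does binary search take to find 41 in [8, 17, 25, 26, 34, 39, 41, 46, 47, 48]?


Search for 41:
[0,9] mid=4 arr[4]=34
[5,9] mid=7 arr[7]=46
[5,6] mid=5 arr[5]=39
[6,6] mid=6 arr[6]=41
Total: 4 comparisons


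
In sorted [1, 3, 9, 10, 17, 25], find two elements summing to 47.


Two pointers: lo=0, hi=5
No pair sums to 47


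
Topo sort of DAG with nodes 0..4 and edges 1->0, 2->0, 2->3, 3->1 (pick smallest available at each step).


Kahn's algorithm, process smallest node first
Order: [2, 3, 1, 0, 4]


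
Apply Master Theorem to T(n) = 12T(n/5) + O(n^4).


a=12, b=5, c=4. log_5(12)=1.544 < c=4. Case 3: O(n^c) = O(n^4)
Complexity: O(n^4)


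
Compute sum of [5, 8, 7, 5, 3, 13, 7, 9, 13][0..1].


Prefix sums: [0, 5, 13, 20, 25, 28, 41, 48, 57, 70]
Sum[0..1] = prefix[2] - prefix[0] = 13 - 0 = 13


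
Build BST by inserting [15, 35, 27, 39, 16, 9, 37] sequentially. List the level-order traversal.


Root = 15; build tree by BST insertion.
Level-Order traversal: [15, 9, 35, 27, 39, 16, 37]


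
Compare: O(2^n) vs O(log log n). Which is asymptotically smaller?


double-logarithmic grows slower than exponential
O(log log n) is asymptotically smaller; O(2^n) grows faster


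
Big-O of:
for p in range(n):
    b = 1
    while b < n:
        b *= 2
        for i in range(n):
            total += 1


Per nesting level: O(n) * O(log n) * O(n) = O(n^2 log n)
Complexity: O(n^2 log n)


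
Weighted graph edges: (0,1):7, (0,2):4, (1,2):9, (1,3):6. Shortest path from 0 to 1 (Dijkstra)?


Dijkstra from 0:
Distances: {0: 0, 1: 7, 2: 4, 3: 13}
Shortest distance to 1 = 7, path = [0, 1]


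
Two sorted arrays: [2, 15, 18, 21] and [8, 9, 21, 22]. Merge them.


Compare heads, take smaller each step.
Merged: [2, 8, 9, 15, 18, 21, 21, 22]


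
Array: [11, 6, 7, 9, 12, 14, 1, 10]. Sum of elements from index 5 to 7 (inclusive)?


Prefix sums: [0, 11, 17, 24, 33, 45, 59, 60, 70]
Sum[5..7] = prefix[8] - prefix[5] = 70 - 45 = 25


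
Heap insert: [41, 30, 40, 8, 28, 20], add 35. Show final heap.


Append 35: [41, 30, 40, 8, 28, 20, 35]
Bubble up: no swaps needed
Result: [41, 30, 40, 8, 28, 20, 35]


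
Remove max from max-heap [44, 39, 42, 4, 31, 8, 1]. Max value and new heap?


Max = 44
Replace root with last, heapify down
Resulting heap: [42, 39, 8, 4, 31, 1]


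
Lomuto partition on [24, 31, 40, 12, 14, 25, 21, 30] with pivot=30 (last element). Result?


Elements <= 30 go left of pivot.
Result: [24, 12, 14, 25, 21, 30, 40, 31], pivot at index 5


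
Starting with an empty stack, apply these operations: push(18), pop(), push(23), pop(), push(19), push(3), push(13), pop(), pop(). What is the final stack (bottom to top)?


push(18) -> [18]
pop() returns 18 -> []
push(23) -> [23]
pop() returns 23 -> []
push(19) -> [19]
push(3) -> [19, 3]
push(13) -> [19, 3, 13]
pop() returns 13 -> [19, 3]
pop() returns 3 -> [19]
Final stack (bottom to top): [19]


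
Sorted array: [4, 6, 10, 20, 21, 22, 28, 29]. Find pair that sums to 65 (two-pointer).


Two pointers: lo=0, hi=7
No pair sums to 65


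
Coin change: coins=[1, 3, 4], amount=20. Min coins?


dp[0]=0; dp[i]=1+min(dp[i-c] for c in coins)
...dp[15]=4, dp[16]=4, dp[17]=5, dp[18]=5, dp[19]=5, dp[20]=5
Minimum coins for 20 = 5


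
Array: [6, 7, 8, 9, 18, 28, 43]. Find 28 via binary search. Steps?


Search for 28:
[0,6] mid=3 arr[3]=9
[4,6] mid=5 arr[5]=28
Total: 2 comparisons


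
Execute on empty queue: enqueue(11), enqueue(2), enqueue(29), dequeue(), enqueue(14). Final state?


enqueue(11) -> [11]
enqueue(2) -> [11, 2]
enqueue(29) -> [11, 2, 29]
dequeue() returns 11 -> [2, 29]
enqueue(14) -> [2, 29, 14]
Final queue (front to back): [2, 29, 14]


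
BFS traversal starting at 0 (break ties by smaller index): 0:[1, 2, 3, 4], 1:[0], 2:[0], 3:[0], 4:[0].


BFS queue: start with [0]
Visit order: [0, 1, 2, 3, 4]


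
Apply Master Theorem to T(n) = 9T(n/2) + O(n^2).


a=9, b=2, c=2. log_2(9)=3.170 > c=2. Case 1: O(n^log_b(a)) = O(n^3.170)
Complexity: O(n^3.170)


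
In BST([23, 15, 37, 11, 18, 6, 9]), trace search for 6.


BST root = 23
Search for 6: compare at each node
Path: [23, 15, 11, 6]
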